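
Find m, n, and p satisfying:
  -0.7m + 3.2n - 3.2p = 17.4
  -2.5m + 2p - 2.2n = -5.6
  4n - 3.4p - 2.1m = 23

m = -2, n = 3, p = -2

Row-reduce the augmented matrix:
R1 ← R1 / (-7/10).
R2 ← R2 + 5/2·R1.
R3 ← R3 + 21/10·R1.
R2 ← R2 / (-477/35).
R1 ← R1 + 32/7·R2.
R3 ← R3 + 28/5·R2.
R3 ← R3 / (1627/2385).
R1 ← R1 − 32/477·R3.
R2 ← R2 + 470/477·R3.
Reading off the reduced rows gives m = -2, n = 3, p = -2.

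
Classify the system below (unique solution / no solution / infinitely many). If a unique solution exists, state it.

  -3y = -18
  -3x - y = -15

Row-reduce the augmented matrix:
Swap R1 and R2.
R1 ← R1 / (-3).
R2 ← R2 / (-3).
R1 ← R1 − 1/3·R2.
Reading off the reduced rows gives x = 3, y = 6.

x = 3, y = 6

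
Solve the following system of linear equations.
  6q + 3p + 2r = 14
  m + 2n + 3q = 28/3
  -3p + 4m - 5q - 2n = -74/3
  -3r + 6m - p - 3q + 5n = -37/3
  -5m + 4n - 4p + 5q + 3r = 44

m = -8/3, n = 3, p = -2/3, q = 2, r = 2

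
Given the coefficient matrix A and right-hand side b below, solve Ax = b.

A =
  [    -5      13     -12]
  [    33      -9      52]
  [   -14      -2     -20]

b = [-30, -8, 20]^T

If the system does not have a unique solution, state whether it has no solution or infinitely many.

no solution

Row-reduce:
R1 ← R1 / (-5).
R2 ← R2 − 33·R1.
R3 ← R3 + 14·R1.
R2 ← R2 / (384/5).
R1 ← R1 + 13/5·R2.
R3 ← R3 + 192/5·R2.
Row 3 reduces to 0 = 1, a contradiction. The system is inconsistent.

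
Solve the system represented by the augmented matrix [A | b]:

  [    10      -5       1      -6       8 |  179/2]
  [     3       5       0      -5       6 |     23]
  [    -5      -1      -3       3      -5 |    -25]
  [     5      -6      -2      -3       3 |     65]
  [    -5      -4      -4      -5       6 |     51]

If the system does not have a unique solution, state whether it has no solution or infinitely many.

no solution

Row-reduce:
R1 ← R1 / (10).
R2 ← R2 − 3·R1.
R3 ← R3 + 5·R1.
R4 ← R4 − 5·R1.
R5 ← R5 + 5·R1.
R2 ← R2 / (13/2).
R1 ← R1 + 1/2·R2.
R3 ← R3 + 7/2·R2.
R4 ← R4 + 7/2·R2.
R5 ← R5 + 13/2·R2.
R3 ← R3 / (-173/65).
R1 ← R1 − 1/13·R3.
R2 ← R2 + 3/65·R3.
R4 ← R4 + 173/65·R3.
R5 ← R5 + 19/5·R3.
Swap R4 and R5.
R4 ← R4 / (-1512/173).
R1 ← R1 + 155/173·R4.
R2 ← R2 + 80/173·R4.
R3 ← R3 − 112/173·R4.
Row 5 reduces to 0 = 1/2, a contradiction. The system is inconsistent.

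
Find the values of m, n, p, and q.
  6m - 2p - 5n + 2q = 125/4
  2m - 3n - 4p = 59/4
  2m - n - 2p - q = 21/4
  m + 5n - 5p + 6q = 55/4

m = 2, n = -9/4, p = -1, q = 3

Row-reduce the augmented matrix:
R1 ← R1 / (6).
R2 ← R2 − 2·R1.
R3 ← R3 − 2·R1.
R4 ← R4 − 1·R1.
R2 ← R2 / (-4/3).
R1 ← R1 + 5/6·R2.
R3 ← R3 − 2/3·R2.
R4 ← R4 − 35/6·R2.
R3 ← R3 / (-3).
R1 ← R1 − 7/4·R3.
R2 ← R2 − 5/2·R3.
R4 ← R4 + 77/4·R3.
R4 ← R4 / (187/12).
R1 ← R1 + 5/12·R4.
R2 ← R2 + 7/6·R4.
R3 ← R3 − 2/3·R4.
Reading off the reduced rows gives m = 2, n = -9/4, p = -1, q = 3.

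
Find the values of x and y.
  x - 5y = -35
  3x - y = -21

x = -5, y = 6

Row-reduce the augmented matrix:
R2 ← R2 − 3·R1.
R2 ← R2 / (14).
R1 ← R1 + 5·R2.
Reading off the reduced rows gives x = -5, y = 6.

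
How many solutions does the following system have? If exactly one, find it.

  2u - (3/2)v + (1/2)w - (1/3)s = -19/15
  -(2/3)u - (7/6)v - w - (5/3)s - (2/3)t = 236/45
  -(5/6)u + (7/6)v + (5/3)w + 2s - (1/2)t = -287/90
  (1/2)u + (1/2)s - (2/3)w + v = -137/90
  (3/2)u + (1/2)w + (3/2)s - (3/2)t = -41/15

u = -6/5, v = -2/3, w = -2/3, s = -7/5, t = -1

Row-reduce the augmented matrix:
R1 ← R1 / (2).
R2 ← R2 + 2/3·R1.
R3 ← R3 + 5/6·R1.
R4 ← R4 − 1/2·R1.
R5 ← R5 − 3/2·R1.
R2 ← R2 / (-5/3).
R1 ← R1 + 3/4·R2.
R3 ← R3 − 13/24·R2.
R4 ← R4 − 11/8·R2.
R5 ← R5 − 9/8·R2.
R3 ← R3 / (77/48).
R1 ← R1 − 5/8·R3.
R2 ← R2 − 1/2·R3.
R4 ← R4 + 71/48·R3.
R5 ← R5 + 7/16·R3.
R4 ← R4 / (3/10).
R1 ← R1 − 2/15·R4.
R2 ← R2 − 2/3·R4.
R3 ← R3 − 4/5·R4.
R5 ← R5 − 9/10·R4.
R5 ← R5 / (229/154).
R1 ← R1 − 2323/2079·R5.
R2 ← R2 − 6890/2079·R5.
R3 ← R3 − 1928/693·R5.
R4 ← R4 + 2797/693·R5.
Reading off the reduced rows gives u = -6/5, v = -2/3, w = -2/3, s = -7/5, t = -1.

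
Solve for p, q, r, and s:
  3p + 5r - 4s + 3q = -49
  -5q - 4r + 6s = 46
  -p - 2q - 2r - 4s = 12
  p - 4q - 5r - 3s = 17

Row-reduce the augmented matrix:
R1 ← R1 / (3).
R3 ← R3 + 1·R1.
R4 ← R4 − 1·R1.
R2 ← R2 / (-5).
R1 ← R1 − 1·R2.
R3 ← R3 + 1·R2.
R4 ← R4 + 5·R2.
R3 ← R3 / (7/15).
R1 ← R1 − 13/15·R3.
R2 ← R2 − 4/5·R3.
R4 ← R4 + 8/3·R3.
R4 ← R4 / (-45).
R1 ← R1 − 12·R4.
R2 ← R2 − 10·R4.
R3 ← R3 + 14·R4.
Reading off the reduced rows gives p = -6, q = -6, r = -1, s = 2.

p = -6, q = -6, r = -1, s = 2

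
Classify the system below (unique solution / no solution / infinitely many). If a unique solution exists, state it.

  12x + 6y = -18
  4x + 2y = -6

infinitely many solutions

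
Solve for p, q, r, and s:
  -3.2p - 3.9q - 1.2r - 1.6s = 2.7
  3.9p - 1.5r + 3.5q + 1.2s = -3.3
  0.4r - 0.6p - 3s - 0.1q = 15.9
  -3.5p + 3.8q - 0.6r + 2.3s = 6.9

p = -2, q = 3, r = 0, s = -5

Row-reduce the augmented matrix:
R1 ← R1 / (-16/5).
R2 ← R2 − 39/10·R1.
R3 ← R3 + 3/5·R1.
R4 ← R4 + 7/2·R1.
R2 ← R2 / (-401/320).
R1 ← R1 − 39/32·R2.
R3 ← R3 − 101/160·R2.
R4 ← R4 − 2581/320·R2.
R3 ← R3 / (-1739/2005).
R1 ← R1 + 1005/401·R3.
R2 ← R2 − 948/401·R3.
R4 ← R4 + 14721/802·R3.
R4 ← R4 / (559596/8695).
R1 ← R1 − 15067/1739·R4.
R2 ← R2 + 13548/1739·R4.
R3 ← R3 − 6171/1739·R4.
Reading off the reduced rows gives p = -2, q = 3, r = 0, s = -5.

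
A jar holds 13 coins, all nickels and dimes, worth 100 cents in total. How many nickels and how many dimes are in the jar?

Let n = nickels, d = dimes.
  n + d = 13
  5n + 10d = 100
From equation 1: n = 13 − d.
Substitute into equation 2 and solve: d = 7.
Then n = 6.

nickels: 6, dimes: 7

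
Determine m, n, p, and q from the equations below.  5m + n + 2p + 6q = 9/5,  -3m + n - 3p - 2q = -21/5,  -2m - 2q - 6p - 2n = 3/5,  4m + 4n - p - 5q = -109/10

Row-reduce the augmented matrix:
R1 ← R1 / (5).
R2 ← R2 + 3·R1.
R3 ← R3 + 2·R1.
R4 ← R4 − 4·R1.
R2 ← R2 / (8/5).
R1 ← R1 − 1/5·R2.
R3 ← R3 + 8/5·R2.
R4 ← R4 − 16/5·R2.
R3 ← R3 / (-7).
R1 ← R1 − 5/8·R3.
R2 ← R2 + 9/8·R3.
R4 ← R4 − 1·R3.
R4 ← R4 / (-89/7).
R1 ← R1 − 33/28·R4.
R2 ← R2 − 19/28·R4.
R3 ← R3 + 2/7·R4.
Reading off the reduced rows gives m = 0, n = -2, p = 2/5, q = 1/2.

m = 0, n = -2, p = 2/5, q = 1/2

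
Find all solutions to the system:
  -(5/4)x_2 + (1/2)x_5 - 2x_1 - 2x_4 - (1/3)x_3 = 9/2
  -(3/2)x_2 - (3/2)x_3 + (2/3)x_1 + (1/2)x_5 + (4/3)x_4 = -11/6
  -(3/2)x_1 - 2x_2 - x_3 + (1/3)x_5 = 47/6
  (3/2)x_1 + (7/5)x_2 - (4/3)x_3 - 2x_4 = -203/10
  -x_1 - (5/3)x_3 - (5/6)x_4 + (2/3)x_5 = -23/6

Row-reduce the augmented matrix:
R1 ← R1 / (-2).
R2 ← R2 − 2/3·R1.
R3 ← R3 + 3/2·R1.
R4 ← R4 − 3/2·R1.
R5 ← R5 + 1·R1.
R2 ← R2 / (-23/12).
R1 ← R1 − 5/8·R2.
R3 ← R3 + 17/16·R2.
R4 ← R4 − 37/80·R2.
R5 ← R5 − 5/8·R2.
R3 ← R3 / (79/552).
R1 ← R1 + 33/92·R3.
R2 ← R2 − 58/69·R3.
R4 ← R4 + 5443/2760·R3.
R5 ← R5 + 559/276·R3.
R4 ← R4 / (4834/395).
R1 ← R1 − 320/79·R4.
R2 ← R2 + 552/79·R4.
R3 ← R3 − 624/79·R4.
R5 ← R5 − 7765/474·R4.
R5 ← R5 / (36599/21753).
R1 ← R1 − 4604/7251·R5.
R2 ← R2 + 6250/7251·R5.
R3 ← R3 − 1059/2417·R5.
R4 ← R4 + 3040/7251·R5.
Reading off the reduced rows gives x_1 = -5, x_2 = -2, x_3 = 3, x_4 = 3, x_5 = -2.

x_1 = -5, x_2 = -2, x_3 = 3, x_4 = 3, x_5 = -2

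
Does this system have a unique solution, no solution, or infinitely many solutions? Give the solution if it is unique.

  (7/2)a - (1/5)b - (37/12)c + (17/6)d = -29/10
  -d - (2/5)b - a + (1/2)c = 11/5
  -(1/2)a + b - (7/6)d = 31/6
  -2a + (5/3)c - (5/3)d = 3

no solution

Row-reduce:
R1 ← R1 / (7/2).
R2 ← R2 + 1·R1.
R3 ← R3 + 1/2·R1.
R4 ← R4 + 2·R1.
R2 ← R2 / (-16/35).
R1 ← R1 + 2/35·R2.
R3 ← R3 − 34/35·R2.
R4 ← R4 + 4/35·R2.
R3 ← R3 / (-5/4).
R1 ← R1 + 5/6·R3.
R2 ← R2 − 5/6·R3.
Row 4 reduces to 0 = 1, a contradiction. The system is inconsistent.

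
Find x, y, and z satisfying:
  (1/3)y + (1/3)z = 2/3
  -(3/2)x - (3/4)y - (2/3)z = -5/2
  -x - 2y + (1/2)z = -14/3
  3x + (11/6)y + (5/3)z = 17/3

Row-reduce the augmented matrix:
Swap R1 and R2.
R1 ← R1 / (-3/2).
R3 ← R3 + 1·R1.
R4 ← R4 − 3·R1.
R2 ← R2 / (1/3).
R1 ← R1 − 1/2·R2.
R3 ← R3 + 3/2·R2.
R4 ← R4 − 1/3·R2.
R3 ← R3 / (22/9).
R1 ← R1 + 1/18·R3.
R2 ← R2 − 1·R3.
R4 reduces to 0 = 0, so the extra equation is consistent.
Reading off the reduced rows gives x = 2/3, y = 2, z = 0.

x = 2/3, y = 2, z = 0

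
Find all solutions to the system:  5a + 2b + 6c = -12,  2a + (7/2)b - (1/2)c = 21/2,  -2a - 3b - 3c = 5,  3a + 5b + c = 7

no solution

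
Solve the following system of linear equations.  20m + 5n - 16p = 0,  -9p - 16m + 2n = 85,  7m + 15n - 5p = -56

m = -3, n = -4, p = -5

Row-reduce the augmented matrix:
R1 ← R1 / (20).
R2 ← R2 + 16·R1.
R3 ← R3 − 7·R1.
R2 ← R2 / (6).
R1 ← R1 − 1/4·R2.
R3 ← R3 − 53/4·R2.
R3 ← R3 / (5849/120).
R1 ← R1 − 13/120·R3.
R2 ← R2 + 109/30·R3.
Reading off the reduced rows gives m = -3, n = -4, p = -5.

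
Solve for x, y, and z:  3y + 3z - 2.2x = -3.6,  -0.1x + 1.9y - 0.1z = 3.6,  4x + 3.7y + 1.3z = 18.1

x = 3, y = 2, z = -1

Row-reduce the augmented matrix:
R1 ← R1 / (-11/5).
R2 ← R2 + 1/10·R1.
R3 ← R3 − 4·R1.
R2 ← R2 / (97/55).
R1 ← R1 + 15/11·R2.
R3 ← R3 − 1007/110·R2.
R3 ← R3 / (3871/485).
R1 ← R1 + 150/97·R3.
R2 ← R2 + 13/97·R3.
Reading off the reduced rows gives x = 3, y = 2, z = -1.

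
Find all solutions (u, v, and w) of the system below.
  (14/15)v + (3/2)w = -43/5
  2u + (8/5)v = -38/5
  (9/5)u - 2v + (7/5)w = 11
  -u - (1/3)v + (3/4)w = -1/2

u = 1, v = -6, w = -2

Row-reduce the augmented matrix:
Swap R1 and R2.
R1 ← R1 / (2).
R3 ← R3 − 9/5·R1.
R4 ← R4 + 1·R1.
R2 ← R2 / (14/15).
R1 ← R1 − 4/5·R2.
R3 ← R3 + 86/25·R2.
R4 ← R4 − 7/15·R2.
R3 ← R3 / (97/14).
R1 ← R1 + 9/7·R3.
R2 ← R2 − 45/28·R3.
R4 reduces to 0 = 0, so the extra equation is consistent.
Reading off the reduced rows gives u = 1, v = -6, w = -2.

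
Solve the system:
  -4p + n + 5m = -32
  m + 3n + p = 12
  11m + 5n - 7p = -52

infinitely many solutions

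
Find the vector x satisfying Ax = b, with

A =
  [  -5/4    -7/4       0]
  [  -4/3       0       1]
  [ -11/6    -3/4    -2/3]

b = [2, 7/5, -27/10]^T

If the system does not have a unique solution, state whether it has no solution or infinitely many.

x_1 = 6/5, x_2 = -2, x_3 = 3

Row-reduce the augmented matrix:
R1 ← R1 / (-5/4).
R2 ← R2 + 4/3·R1.
R3 ← R3 + 11/6·R1.
R2 ← R2 / (28/15).
R1 ← R1 − 7/5·R2.
R3 ← R3 − 109/60·R2.
R3 ← R3 / (-551/336).
R1 ← R1 + 3/4·R3.
R2 ← R2 − 15/28·R3.
Reading off the reduced rows gives x_1 = 6/5, x_2 = -2, x_3 = 3.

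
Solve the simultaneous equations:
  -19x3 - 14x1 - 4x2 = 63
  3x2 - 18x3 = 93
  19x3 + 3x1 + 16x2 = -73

Row-reduce the augmented matrix:
R1 ← R1 / (-14).
R3 ← R3 − 3·R1.
R2 ← R2 / (3).
R1 ← R1 − 2/7·R2.
R3 ← R3 − 106/7·R2.
R3 ← R3 / (1481/14).
R1 ← R1 − 43/14·R3.
R2 ← R2 + 6·R3.
Reading off the reduced rows gives x1 = 2, x2 = 1, x3 = -5.

x1 = 2, x2 = 1, x3 = -5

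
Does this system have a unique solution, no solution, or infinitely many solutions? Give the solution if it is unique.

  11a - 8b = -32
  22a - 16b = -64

Row-reduce:
R1 ← R1 / (11).
R2 ← R2 − 22·R1.
Rank is 1 with 2 unknowns, leaving b free.

infinitely many solutions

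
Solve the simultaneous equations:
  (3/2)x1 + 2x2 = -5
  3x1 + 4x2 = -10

Row-reduce:
R1 ← R1 / (3/2).
R2 ← R2 − 3·R1.
Rank is 1 with 2 unknowns, leaving x2 free.

infinitely many solutions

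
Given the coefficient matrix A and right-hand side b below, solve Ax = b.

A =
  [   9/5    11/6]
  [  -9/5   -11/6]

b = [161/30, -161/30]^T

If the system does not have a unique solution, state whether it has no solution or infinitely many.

infinitely many solutions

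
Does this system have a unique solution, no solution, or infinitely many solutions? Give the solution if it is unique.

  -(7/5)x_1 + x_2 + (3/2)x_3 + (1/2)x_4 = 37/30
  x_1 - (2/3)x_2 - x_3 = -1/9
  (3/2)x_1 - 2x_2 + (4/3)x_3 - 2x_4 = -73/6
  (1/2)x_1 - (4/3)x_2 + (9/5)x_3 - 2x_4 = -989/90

Row-reduce the augmented matrix:
R1 ← R1 / (-7/5).
R2 ← R2 − 1·R1.
R3 ← R3 − 3/2·R1.
R4 ← R4 − 1/2·R1.
R2 ← R2 / (1/21).
R1 ← R1 + 5/7·R2.
R3 ← R3 + 13/14·R2.
R4 ← R4 + 41/42·R2.
R3 ← R3 / (13/3).
R2 ← R2 − 3/2·R3.
R4 ← R4 − 19/5·R3.
R4 ← R4 / (44/65).
R1 ← R1 − 5·R4.
R2 ← R2 − 291/52·R4.
R3 ← R3 − 33/26·R4.
Reading off the reduced rows gives x_1 = -1, x_2 = 5/3, x_3 = -2, x_4 = 7/3.

x_1 = -1, x_2 = 5/3, x_3 = -2, x_4 = 7/3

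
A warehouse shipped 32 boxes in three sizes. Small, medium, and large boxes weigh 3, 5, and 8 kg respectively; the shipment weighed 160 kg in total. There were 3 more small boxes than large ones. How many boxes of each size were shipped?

small boxes: 9, medium boxes: 17, large boxes: 6

Let s = small boxes, m = medium boxes, l = large boxes.
  s + m + l = 32
  8l + 5m + 3s = 160
  s - l = 3
Row-reduce the augmented matrix:
R2 ← R2 − 3·R1.
R3 ← R3 − 1·R1.
R2 ← R2 / (2).
R1 ← R1 − 1·R2.
R3 ← R3 + 1·R2.
R3 ← R3 / (1/2).
R1 ← R1 + 3/2·R3.
R2 ← R2 − 5/2·R3.
Reading off the reduced rows gives s = 9, m = 17, l = 6.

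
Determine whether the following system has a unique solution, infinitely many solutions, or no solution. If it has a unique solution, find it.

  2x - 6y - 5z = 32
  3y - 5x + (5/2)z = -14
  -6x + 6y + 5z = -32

no solution

Row-reduce:
R1 ← R1 / (2).
R2 ← R2 + 5·R1.
R3 ← R3 + 6·R1.
R2 ← R2 / (-12).
R1 ← R1 + 3·R2.
R3 ← R3 + 12·R2.
Row 3 reduces to 0 = -2, a contradiction. The system is inconsistent.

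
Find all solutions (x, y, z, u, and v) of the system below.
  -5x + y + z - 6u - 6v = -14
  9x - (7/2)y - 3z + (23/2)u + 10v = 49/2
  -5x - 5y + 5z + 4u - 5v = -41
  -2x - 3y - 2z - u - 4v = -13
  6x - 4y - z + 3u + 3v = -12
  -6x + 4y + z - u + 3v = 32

Row-reduce:
R1 ← R1 / (-5).
R2 ← R2 − 9·R1.
R3 ← R3 + 5·R1.
R4 ← R4 + 2·R1.
R5 ← R5 − 6·R1.
R6 ← R6 + 6·R1.
R2 ← R2 / (-17/10).
R1 ← R1 + 1/5·R2.
R3 ← R3 + 6·R2.
R4 ← R4 + 17/5·R2.
R5 ← R5 + 14/5·R2.
R6 ← R6 − 14/5·R2.
R3 ← R3 / (140/17).
R1 ← R1 + 1/17·R3.
R2 ← R2 − 12/17·R3.
R5 ← R5 − 37/17·R3.
R6 ← R6 + 37/17·R3.
Swap R4 and R5.
R4 ← R4 / (-257/35).
R1 ← R1 − 41/35·R4.
R2 ← R2 + 37/35·R4.
R3 ← R3 − 32/35·R4.
R6 ← R6 − 327/35·R4.
Swap R5 and R6.
R5 ← R5 / (2539/514).
R1 ← R1 − 180/257·R5.
R2 ← R2 − 723/1028·R5.
R3 ← R3 + 21/1028·R5.
R4 ← R4 − 545/1028·R5.
Row 6 reduces to 0 = -6, a contradiction. The system is inconsistent.

no solution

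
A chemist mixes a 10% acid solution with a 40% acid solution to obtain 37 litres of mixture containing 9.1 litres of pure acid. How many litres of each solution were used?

litres of solution A: 19, litres of solution B: 18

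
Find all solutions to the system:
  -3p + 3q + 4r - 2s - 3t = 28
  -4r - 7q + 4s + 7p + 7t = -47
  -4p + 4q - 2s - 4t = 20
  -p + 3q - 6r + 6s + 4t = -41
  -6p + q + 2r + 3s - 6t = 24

no solution

Row-reduce:
R1 ← R1 / (-3).
R2 ← R2 − 7·R1.
R3 ← R3 + 4·R1.
R4 ← R4 + 1·R1.
R5 ← R5 + 6·R1.
Swap R2 and R4.
R2 ← R2 / (2).
R1 ← R1 + 1·R2.
R5 ← R5 + 5·R2.
R3 ← R3 / (-16/3).
R1 ← R1 + 5·R3.
R2 ← R2 + 11/3·R3.
R4 ← R4 − 16/3·R3.
R5 ← R5 + 73/3·R3.
Swap R4 and R5.
R4 ← R4 / (165/8).
R1 ← R1 − 27/8·R4.
R2 ← R2 − 23/8·R4.
R3 ← R3 + 1/8·R4.
Row 5 reduces to 0 = 1, a contradiction. The system is inconsistent.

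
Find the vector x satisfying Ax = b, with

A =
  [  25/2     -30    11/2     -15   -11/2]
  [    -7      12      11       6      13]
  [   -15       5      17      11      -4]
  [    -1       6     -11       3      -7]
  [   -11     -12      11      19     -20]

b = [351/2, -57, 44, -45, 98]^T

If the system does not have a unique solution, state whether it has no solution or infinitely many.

infinitely many solutions

Row-reduce:
R1 ← R1 / (25/2).
R2 ← R2 + 7·R1.
R3 ← R3 + 15·R1.
R4 ← R4 + 1·R1.
R5 ← R5 + 11·R1.
R2 ← R2 / (-24/5).
R1 ← R1 + 12/5·R2.
R3 ← R3 + 31·R2.
R4 ← R4 − 18/5·R2.
R5 ← R5 + 192/5·R2.
R3 ← R3 / (-202/3).
R1 ← R1 + 33/5·R3.
R2 ← R2 + 44/15·R3.
R5 ← R5 + 484/5·R3.
Swap R4 and R5.
R4 ← R4 / (6454/505).
R1 ← R1 + 1683/2020·R4.
R2 ← R2 − 131/1010·R4.
R3 ← R3 + 51/404·R4.
Rank is 4 with 5 unknowns, leaving x_5 free.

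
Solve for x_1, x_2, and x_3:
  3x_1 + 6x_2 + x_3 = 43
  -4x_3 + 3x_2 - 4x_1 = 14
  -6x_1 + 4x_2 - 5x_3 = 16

x_1 = 3, x_2 = 6, x_3 = -2

Row-reduce the augmented matrix:
R1 ← R1 / (3).
R2 ← R2 + 4·R1.
R3 ← R3 + 6·R1.
R2 ← R2 / (11).
R1 ← R1 − 2·R2.
R3 ← R3 − 16·R2.
R3 ← R3 / (29/33).
R1 ← R1 − 9/11·R3.
R2 ← R2 + 8/33·R3.
Reading off the reduced rows gives x_1 = 3, x_2 = 6, x_3 = -2.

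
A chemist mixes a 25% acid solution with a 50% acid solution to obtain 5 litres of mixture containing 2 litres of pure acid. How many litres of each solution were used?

Let a = litres of solution A, b = litres of solution B.
  a + b = 5
  (1/4)a + (1/2)b = 2
Row-reduce the augmented matrix:
R2 ← R2 − 1/4·R1.
R2 ← R2 / (1/4).
R1 ← R1 − 1·R2.
Reading off the reduced rows gives a = 2, b = 3.

litres of solution A: 2, litres of solution B: 3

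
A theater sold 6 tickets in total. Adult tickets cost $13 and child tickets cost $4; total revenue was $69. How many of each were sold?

Let a = adult tickets, c = child tickets.
  a + c = 6
  13a + 4c = 69
Row-reduce the augmented matrix:
R2 ← R2 − 13·R1.
R2 ← R2 / (-9).
R1 ← R1 − 1·R2.
Reading off the reduced rows gives a = 5, c = 1.

adult tickets: 5, child tickets: 1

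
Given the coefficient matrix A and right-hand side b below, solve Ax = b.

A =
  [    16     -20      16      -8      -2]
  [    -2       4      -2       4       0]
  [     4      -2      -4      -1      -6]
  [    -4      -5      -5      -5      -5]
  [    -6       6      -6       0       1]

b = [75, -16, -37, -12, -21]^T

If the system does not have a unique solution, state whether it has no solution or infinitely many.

no solution

Row-reduce:
R1 ← R1 / (16).
R2 ← R2 + 2·R1.
R3 ← R3 − 4·R1.
R4 ← R4 + 4·R1.
R5 ← R5 + 6·R1.
R2 ← R2 / (3/2).
R1 ← R1 + 5/4·R2.
R3 ← R3 − 3·R2.
R4 ← R4 + 10·R2.
R5 ← R5 + 3/2·R2.
R3 ← R3 / (-8).
R1 ← R1 − 1·R3.
R4 ← R4 + 1·R3.
R4 ← R4 / (109/8).
R1 ← R1 − 11/8·R4.
R2 ← R2 − 2·R4.
R3 ← R3 − 5/8·R4.
Row 5 reduces to 0 = 1/2, a contradiction. The system is inconsistent.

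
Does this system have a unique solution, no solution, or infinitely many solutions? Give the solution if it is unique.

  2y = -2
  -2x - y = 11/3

Row-reduce the augmented matrix:
Swap R1 and R2.
R1 ← R1 / (-2).
R2 ← R2 / (2).
R1 ← R1 − 1/2·R2.
Reading off the reduced rows gives x = -4/3, y = -1.

x = -4/3, y = -1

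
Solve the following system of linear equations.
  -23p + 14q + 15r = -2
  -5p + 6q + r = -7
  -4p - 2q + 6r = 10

Row-reduce:
R1 ← R1 / (-23).
R2 ← R2 + 5·R1.
R3 ← R3 + 4·R1.
R2 ← R2 / (68/23).
R1 ← R1 + 14/23·R2.
R3 ← R3 + 102/23·R2.
Row 3 reduces to 0 = 1/2, a contradiction. The system is inconsistent.

no solution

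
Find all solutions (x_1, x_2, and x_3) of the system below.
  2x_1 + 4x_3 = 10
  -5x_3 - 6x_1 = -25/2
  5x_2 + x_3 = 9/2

x_1 = 0, x_2 = 2/5, x_3 = 5/2

Row-reduce the augmented matrix:
R1 ← R1 / (2).
R2 ← R2 + 6·R1.
Swap R2 and R3.
R2 ← R2 / (5).
R3 ← R3 / (7).
R1 ← R1 − 2·R3.
R2 ← R2 − 1/5·R3.
Reading off the reduced rows gives x_1 = 0, x_2 = 2/5, x_3 = 5/2.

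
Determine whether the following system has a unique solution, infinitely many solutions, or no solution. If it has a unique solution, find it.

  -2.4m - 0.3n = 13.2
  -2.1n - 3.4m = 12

Row-reduce the augmented matrix:
R1 ← R1 / (-12/5).
R2 ← R2 + 17/5·R1.
R2 ← R2 / (-67/40).
R1 ← R1 − 1/8·R2.
Reading off the reduced rows gives m = -6, n = 4.

m = -6, n = 4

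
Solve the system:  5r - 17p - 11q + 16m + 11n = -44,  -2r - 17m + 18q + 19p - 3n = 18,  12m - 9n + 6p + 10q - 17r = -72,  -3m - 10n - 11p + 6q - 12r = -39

infinitely many solutions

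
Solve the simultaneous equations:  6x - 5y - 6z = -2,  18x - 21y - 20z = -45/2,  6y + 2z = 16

no solution

Row-reduce:
R1 ← R1 / (6).
R2 ← R2 − 18·R1.
R2 ← R2 / (-6).
R1 ← R1 + 5/6·R2.
R3 ← R3 − 6·R2.
Row 3 reduces to 0 = -1/2, a contradiction. The system is inconsistent.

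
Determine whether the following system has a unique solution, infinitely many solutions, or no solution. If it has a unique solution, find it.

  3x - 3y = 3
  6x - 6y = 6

infinitely many solutions

Row-reduce:
R1 ← R1 / (3).
R2 ← R2 − 6·R1.
Rank is 1 with 2 unknowns, leaving y free.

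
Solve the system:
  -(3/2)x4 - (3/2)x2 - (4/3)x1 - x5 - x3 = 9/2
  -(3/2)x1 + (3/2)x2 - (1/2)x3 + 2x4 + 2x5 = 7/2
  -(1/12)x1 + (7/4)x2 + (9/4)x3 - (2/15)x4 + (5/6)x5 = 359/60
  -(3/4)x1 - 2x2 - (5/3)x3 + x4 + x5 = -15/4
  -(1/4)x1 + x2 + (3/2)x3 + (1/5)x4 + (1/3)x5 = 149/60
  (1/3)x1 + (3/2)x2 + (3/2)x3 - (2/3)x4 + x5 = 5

Row-reduce:
R1 ← R1 / (-4/3).
R2 ← R2 + 3/2·R1.
R3 ← R3 + 1/12·R1.
R4 ← R4 + 3/4·R1.
R5 ← R5 + 1/4·R1.
R6 ← R6 − 1/3·R1.
R2 ← R2 / (51/16).
R1 ← R1 − 9/8·R2.
R3 ← R3 − 59/32·R2.
R4 ← R4 + 37/32·R2.
R5 ← R5 − 41/32·R2.
R6 ← R6 − 9/8·R2.
R3 ← R3 / (199/102).
R1 ← R1 − 9/17·R3.
R2 ← R2 − 10/51·R3.
R4 ← R4 + 179/204·R3.
R5 ← R5 − 293/204·R3.
R6 ← R6 − 35/34·R3.
R4 ← R4 / (8773/3980).
R1 ← R1 − 411/995·R4.
R2 ← R2 − 821/597·R4.
R3 ← R3 + 1108/995·R4.
R5 ← R5 − 1429/2388·R4.
R6 ← R6 + 1429/1194·R4.
R5 ← R5 / (-108119/157914).
R1 ← R1 + 4684/8773·R5.
R2 ← R2 + 27965/78957·R5.
R3 ← R3 − 18095/26319·R5.
R4 ← R4 − 27295/26319·R5.
R6 ← R6 − 108119/78957·R5.
Row 6 reduces to 0 = -2, a contradiction. The system is inconsistent.

no solution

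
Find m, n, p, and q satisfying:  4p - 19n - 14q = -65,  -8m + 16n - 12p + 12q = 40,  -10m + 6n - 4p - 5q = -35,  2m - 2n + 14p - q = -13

Row-reduce the augmented matrix:
Swap R1 and R2.
R1 ← R1 / (-8).
R3 ← R3 + 10·R1.
R4 ← R4 − 2·R1.
R2 ← R2 / (-19).
R1 ← R1 + 2·R2.
R3 ← R3 + 14·R2.
R4 ← R4 − 2·R2.
R3 ← R3 / (153/19).
R1 ← R1 − 41/38·R3.
R2 ← R2 + 4/19·R3.
R4 ← R4 − 217/19·R3.
R4 ← R4 / (2182/153).
R1 ← R1 − 389/306·R4.
R2 ← R2 − 74/153·R4.
R3 ← R3 + 184/153·R4.
Reading off the reduced rows gives m = 3, n = 1, p = -1, q = 3.

m = 3, n = 1, p = -1, q = 3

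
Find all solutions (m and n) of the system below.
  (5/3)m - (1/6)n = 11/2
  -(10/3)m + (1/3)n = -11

infinitely many solutions

Row-reduce:
R1 ← R1 / (5/3).
R2 ← R2 + 10/3·R1.
Rank is 1 with 2 unknowns, leaving n free.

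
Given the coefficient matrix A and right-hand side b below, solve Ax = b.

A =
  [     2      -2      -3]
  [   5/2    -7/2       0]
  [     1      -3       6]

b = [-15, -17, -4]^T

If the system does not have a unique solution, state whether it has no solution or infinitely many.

Row-reduce:
R1 ← R1 / (2).
R2 ← R2 − 5/2·R1.
R3 ← R3 − 1·R1.
R2 ← R2 / (-1).
R1 ← R1 + 1·R2.
R3 ← R3 + 2·R2.
Rank is 2 with 3 unknowns, leaving x_3 free.

infinitely many solutions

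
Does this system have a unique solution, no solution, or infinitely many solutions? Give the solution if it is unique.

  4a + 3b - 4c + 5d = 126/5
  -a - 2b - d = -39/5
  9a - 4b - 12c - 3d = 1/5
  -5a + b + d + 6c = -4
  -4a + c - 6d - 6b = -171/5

a = 14/5, b = 1, c = 1, d = 3

Row-reduce the augmented matrix:
R1 ← R1 / (4).
R2 ← R2 + 1·R1.
R3 ← R3 − 9·R1.
R4 ← R4 + 5·R1.
R5 ← R5 + 4·R1.
R2 ← R2 / (-5/4).
R1 ← R1 − 3/4·R2.
R3 ← R3 + 43/4·R2.
R4 ← R4 − 19/4·R2.
R5 ← R5 + 3·R2.
R3 ← R3 / (28/5).
R1 ← R1 + 8/5·R3.
R2 ← R2 − 4/5·R3.
R4 ← R4 + 14/5·R3.
R5 ← R5 + 3/5·R3.
Swap R4 and R5.
R4 ← R4 / (-47/14).
R1 ← R1 + 23/7·R4.
R2 ← R2 − 15/7·R4.
R3 ← R3 + 41/14·R4.
R5 reduces to 0 = 0, so the extra equation is consistent.
Reading off the reduced rows gives a = 14/5, b = 1, c = 1, d = 3.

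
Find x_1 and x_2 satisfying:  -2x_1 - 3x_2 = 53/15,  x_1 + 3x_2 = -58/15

From equation 2: x_1 = -58/15 − 3·x_2.
Substitute into equation 1 and solve: x_2 = -7/5.
Then x_1 = 1/3.

x_1 = 1/3, x_2 = -7/5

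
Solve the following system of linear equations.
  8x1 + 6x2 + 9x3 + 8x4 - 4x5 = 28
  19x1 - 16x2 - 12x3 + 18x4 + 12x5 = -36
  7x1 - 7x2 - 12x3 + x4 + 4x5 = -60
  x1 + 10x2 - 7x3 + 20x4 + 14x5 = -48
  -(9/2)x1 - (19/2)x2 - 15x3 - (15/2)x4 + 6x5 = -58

infinitely many solutions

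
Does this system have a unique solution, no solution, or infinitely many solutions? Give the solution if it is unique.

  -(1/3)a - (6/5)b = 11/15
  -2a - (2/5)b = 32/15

a = -1, b = -1/3

Row-reduce the augmented matrix:
R1 ← R1 / (-1/3).
R2 ← R2 + 2·R1.
R2 ← R2 / (34/5).
R1 ← R1 − 18/5·R2.
Reading off the reduced rows gives a = -1, b = -1/3.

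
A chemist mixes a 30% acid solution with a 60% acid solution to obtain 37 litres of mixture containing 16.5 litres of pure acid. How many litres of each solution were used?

Let a = litres of solution A, b = litres of solution B.
  a + b = 37
  (3/5)b + (3/10)a = 33/2
Row-reduce the augmented matrix:
R2 ← R2 − 3/10·R1.
R2 ← R2 / (3/10).
R1 ← R1 − 1·R2.
Reading off the reduced rows gives a = 19, b = 18.

litres of solution A: 19, litres of solution B: 18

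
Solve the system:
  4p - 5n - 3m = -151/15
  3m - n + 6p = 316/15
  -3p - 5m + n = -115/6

m = 14/5, n = 7/3, p = 5/2

Row-reduce the augmented matrix:
R1 ← R1 / (-3).
R2 ← R2 − 3·R1.
R3 ← R3 + 5·R1.
R2 ← R2 / (-6).
R1 ← R1 − 5/3·R2.
R3 ← R3 − 28/3·R2.
R3 ← R3 / (53/9).
R1 ← R1 − 13/9·R3.
R2 ← R2 + 5/3·R3.
Reading off the reduced rows gives m = 14/5, n = 7/3, p = 5/2.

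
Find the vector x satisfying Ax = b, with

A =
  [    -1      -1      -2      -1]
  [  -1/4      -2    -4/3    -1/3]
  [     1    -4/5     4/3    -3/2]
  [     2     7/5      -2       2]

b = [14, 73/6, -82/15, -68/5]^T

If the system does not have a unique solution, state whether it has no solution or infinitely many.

x_1 = -6, x_2 = -4, x_3 = -2, x_4 = 0

Row-reduce the augmented matrix:
R1 ← R1 / (-1).
R2 ← R2 + 1/4·R1.
R3 ← R3 − 1·R1.
R4 ← R4 − 2·R1.
R2 ← R2 / (-7/4).
R1 ← R1 − 1·R2.
R3 ← R3 + 9/5·R2.
R4 ← R4 + 3/5·R2.
R3 ← R3 / (4/21).
R1 ← R1 − 32/21·R3.
R2 ← R2 − 10/21·R3.
R4 ← R4 + 40/7·R3.
R4 ← R4 / (-362/5).
R1 ← R1 − 304/15·R4.
R2 ← R2 − 73/12·R4.
R3 ← R3 + 507/40·R4.
Reading off the reduced rows gives x_1 = -6, x_2 = -4, x_3 = -2, x_4 = 0.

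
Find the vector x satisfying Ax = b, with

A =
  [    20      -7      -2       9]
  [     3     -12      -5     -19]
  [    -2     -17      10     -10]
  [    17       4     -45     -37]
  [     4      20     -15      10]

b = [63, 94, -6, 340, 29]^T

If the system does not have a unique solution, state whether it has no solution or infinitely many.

x_1 = 6, x_2 = 2, x_3 = -1, x_4 = -5

Row-reduce the augmented matrix:
R1 ← R1 / (20).
R2 ← R2 − 3·R1.
R3 ← R3 + 2·R1.
R4 ← R4 − 17·R1.
R5 ← R5 − 4·R1.
R2 ← R2 / (-219/20).
R1 ← R1 + 7/20·R2.
R3 ← R3 + 177/10·R2.
R4 ← R4 − 199/20·R2.
R5 ← R5 − 107/5·R2.
R3 ← R3 / (1270/73).
R1 ← R1 − 11/219·R3.
R2 ← R2 − 94/219·R3.
R4 ← R4 + 10418/219·R3.
R5 ← R5 + 5209/219·R3.
R4 ← R4 / (3661/1905).
R1 ← R1 − 3931/3810·R4.
R2 ← R2 − 2422/1905·R4.
R3 ← R3 − 1737/1270·R4.
R5 ← R5 − 3661/3810·R4.
R5 reduces to 0 = 0, so the extra equation is consistent.
Reading off the reduced rows gives x_1 = 6, x_2 = 2, x_3 = -1, x_4 = -5.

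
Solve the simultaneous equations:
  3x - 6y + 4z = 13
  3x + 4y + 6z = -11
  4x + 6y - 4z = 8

x = 3, y = -2, z = -2

Row-reduce the augmented matrix:
R1 ← R1 / (3).
R2 ← R2 − 3·R1.
R3 ← R3 − 4·R1.
R2 ← R2 / (10).
R1 ← R1 + 2·R2.
R3 ← R3 − 14·R2.
R3 ← R3 / (-182/15).
R1 ← R1 − 26/15·R3.
R2 ← R2 − 1/5·R3.
Reading off the reduced rows gives x = 3, y = -2, z = -2.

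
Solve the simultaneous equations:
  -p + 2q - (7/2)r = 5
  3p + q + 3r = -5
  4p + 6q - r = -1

no solution

Row-reduce:
R1 ← R1 / (-1).
R2 ← R2 − 3·R1.
R3 ← R3 − 4·R1.
R2 ← R2 / (7).
R1 ← R1 + 2·R2.
R3 ← R3 − 14·R2.
Row 3 reduces to 0 = -1, a contradiction. The system is inconsistent.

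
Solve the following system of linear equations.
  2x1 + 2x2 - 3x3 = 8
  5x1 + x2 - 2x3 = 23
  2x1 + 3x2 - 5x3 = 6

Row-reduce the augmented matrix:
R1 ← R1 / (2).
R2 ← R2 − 5·R1.
R3 ← R3 − 2·R1.
R2 ← R2 / (-4).
R1 ← R1 − 1·R2.
R3 ← R3 − 1·R2.
R3 ← R3 / (-5/8).
R1 ← R1 + 1/8·R3.
R2 ← R2 + 11/8·R3.
Reading off the reduced rows gives x1 = 5, x2 = 2, x3 = 2.

x1 = 5, x2 = 2, x3 = 2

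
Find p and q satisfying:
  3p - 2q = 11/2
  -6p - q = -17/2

p = 3/2, q = -1/2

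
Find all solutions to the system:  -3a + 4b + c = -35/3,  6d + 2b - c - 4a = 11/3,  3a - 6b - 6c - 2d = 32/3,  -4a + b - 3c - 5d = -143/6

a = 3, b = -1/2, c = -2/3, d = 8/3

Row-reduce the augmented matrix:
R1 ← R1 / (-3).
R2 ← R2 + 4·R1.
R3 ← R3 − 3·R1.
R4 ← R4 + 4·R1.
R2 ← R2 / (-10/3).
R1 ← R1 + 4/3·R2.
R3 ← R3 + 2·R2.
R4 ← R4 + 13/3·R2.
R3 ← R3 / (-18/5).
R1 ← R1 − 3/5·R3.
R2 ← R2 − 7/10·R3.
R4 ← R4 + 13/10·R3.
R4 ← R4 / (-97/9).
R1 ← R1 + 10/3·R4.
R2 ← R2 + 26/9·R4.
R3 ← R3 − 14/9·R4.
Reading off the reduced rows gives a = 3, b = -1/2, c = -2/3, d = 8/3.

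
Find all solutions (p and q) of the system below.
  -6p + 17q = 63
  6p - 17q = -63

Row-reduce:
R1 ← R1 / (-6).
R2 ← R2 − 6·R1.
Rank is 1 with 2 unknowns, leaving q free.

infinitely many solutions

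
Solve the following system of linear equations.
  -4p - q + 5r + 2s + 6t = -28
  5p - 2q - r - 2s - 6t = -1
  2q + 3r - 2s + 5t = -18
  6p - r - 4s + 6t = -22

infinitely many solutions

Row-reduce:
R1 ← R1 / (-4).
R2 ← R2 − 5·R1.
R4 ← R4 − 6·R1.
R2 ← R2 / (-13/4).
R1 ← R1 − 1/4·R2.
R3 ← R3 − 2·R2.
R4 ← R4 + 3/2·R2.
R3 ← R3 / (81/13).
R1 ← R1 + 11/13·R3.
R2 ← R2 + 21/13·R3.
R4 ← R4 − 53/13·R3.
R4 ← R4 / (-10/81).
R1 ← R1 + 56/81·R4.
R2 ← R2 + 16/27·R4.
R3 ← R3 + 22/81·R4.
Rank is 4 with 5 unknowns, leaving t free.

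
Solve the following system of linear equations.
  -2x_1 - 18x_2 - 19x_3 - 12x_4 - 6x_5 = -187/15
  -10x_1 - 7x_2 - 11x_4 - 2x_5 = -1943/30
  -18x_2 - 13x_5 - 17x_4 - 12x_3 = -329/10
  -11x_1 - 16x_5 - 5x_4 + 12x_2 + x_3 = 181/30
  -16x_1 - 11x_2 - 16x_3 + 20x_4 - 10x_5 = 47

x_1 = 7/3, x_2 = 7/3, x_3 = -3, x_4 = 5/2, x_5 = -6/5

Row-reduce the augmented matrix:
R1 ← R1 / (-2).
R2 ← R2 + 10·R1.
R4 ← R4 + 11·R1.
R5 ← R5 + 16·R1.
R2 ← R2 / (83).
R1 ← R1 − 9·R2.
R3 ← R3 + 18·R2.
R4 ← R4 − 111·R2.
R5 ← R5 − 133·R2.
R3 ← R3 / (714/83).
R1 ← R1 + 133/166·R3.
R2 ← R2 − 95/83·R3.
R4 ← R4 + 3577/166·R3.
R5 ← R5 + 1347/83·R3.
R4 ← R4 / (-4181/204).
R1 ← R1 − 19/204·R4.
R2 ← R2 − 1027/714·R4.
R3 ← R3 + 529/714·R4.
R5 ← R5 − 6059/238·R4.
R5 ← R5 / (-279663/4181).
R1 ← R1 + 3567/4181·R5.
R2 ← R2 + 5827/4181·R5.
R3 ← R3 − 2346/4181·R5.
R4 ← R4 − 7711/4181·R5.
Reading off the reduced rows gives x_1 = 7/3, x_2 = 7/3, x_3 = -3, x_4 = 5/2, x_5 = -6/5.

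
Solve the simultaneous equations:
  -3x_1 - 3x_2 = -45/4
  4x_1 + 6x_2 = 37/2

Row-reduce the augmented matrix:
R1 ← R1 / (-3).
R2 ← R2 − 4·R1.
R2 ← R2 / (2).
R1 ← R1 − 1·R2.
Reading off the reduced rows gives x_1 = 2, x_2 = 7/4.

x_1 = 2, x_2 = 7/4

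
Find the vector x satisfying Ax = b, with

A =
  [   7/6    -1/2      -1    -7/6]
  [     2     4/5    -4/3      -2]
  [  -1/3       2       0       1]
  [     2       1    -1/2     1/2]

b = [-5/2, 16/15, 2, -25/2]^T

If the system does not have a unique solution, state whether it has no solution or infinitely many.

Row-reduce the augmented matrix:
R1 ← R1 / (7/6).
R2 ← R2 − 2·R1.
R3 ← R3 + 1/3·R1.
R4 ← R4 − 2·R1.
R2 ← R2 / (58/35).
R1 ← R1 + 3/7·R2.
R3 ← R3 − 13/7·R2.
R4 ← R4 − 13/7·R2.
R3 ← R3 / (-62/87).
R1 ← R1 + 22/29·R3.
R2 ← R2 − 20/87·R3.
R4 ← R4 − 137/174·R3.
R4 ← R4 / (301/93).
R1 ← R1 + 53/31·R4.
R2 ← R2 − 20/93·R4.
R3 ← R3 + 29/31·R4.
Reading off the reduced rows gives x_1 = -6, x_2 = 3, x_3 = 1, x_4 = -6.

x_1 = -6, x_2 = 3, x_3 = 1, x_4 = -6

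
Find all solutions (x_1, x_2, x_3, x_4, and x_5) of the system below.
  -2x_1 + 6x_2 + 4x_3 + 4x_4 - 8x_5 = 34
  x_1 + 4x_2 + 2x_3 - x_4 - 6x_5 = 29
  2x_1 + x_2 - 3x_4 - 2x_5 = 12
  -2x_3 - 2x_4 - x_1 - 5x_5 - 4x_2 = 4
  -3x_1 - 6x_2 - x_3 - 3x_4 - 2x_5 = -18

Row-reduce:
R1 ← R1 / (-2).
R2 ← R2 − 1·R1.
R3 ← R3 − 2·R1.
R4 ← R4 + 1·R1.
R5 ← R5 + 3·R1.
R2 ← R2 / (7).
R1 ← R1 + 3·R2.
R3 ← R3 − 7·R2.
R4 ← R4 + 7·R2.
R5 ← R5 + 15·R2.
Swap R3 and R5.
R3 ← R3 / (11/7).
R1 ← R1 + 2/7·R3.
R2 ← R2 − 4/7·R3.
R4 ← R4 / (-3).
R1 ← R1 + 31/11·R4.
R2 ← R2 − 29/11·R4.
R3 ← R3 + 48/11·R4.
Rank is 4 with 5 unknowns, leaving x_5 free.

infinitely many solutions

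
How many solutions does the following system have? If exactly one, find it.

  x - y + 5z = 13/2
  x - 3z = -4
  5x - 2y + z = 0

Row-reduce:
R2 ← R2 − 1·R1.
R3 ← R3 − 5·R1.
R1 ← R1 + 1·R2.
R3 ← R3 − 3·R2.
Row 3 reduces to 0 = -1, a contradiction. The system is inconsistent.

no solution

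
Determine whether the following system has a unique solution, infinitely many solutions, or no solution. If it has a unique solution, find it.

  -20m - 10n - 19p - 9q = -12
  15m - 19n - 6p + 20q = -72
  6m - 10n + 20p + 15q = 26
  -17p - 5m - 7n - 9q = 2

Row-reduce the augmented matrix:
R1 ← R1 / (-20).
R2 ← R2 − 15·R1.
R3 ← R3 − 6·R1.
R4 ← R4 + 5·R1.
R2 ← R2 / (-53/2).
R1 ← R1 − 1/2·R2.
R3 ← R3 + 13·R2.
R4 ← R4 + 9/2·R2.
R3 ← R3 / (6422/265).
R1 ← R1 − 301/530·R3.
R2 ← R2 − 81/106·R3.
R4 ← R4 + 467/53·R3.
R4 ← R4 / (-44255/6422).
R1 ← R1 − 7245/12844·R4.
R2 ← R2 + 8771/12844·R4.
R3 ← R3 − 1537/6422·R4.
Reading off the reduced rows gives m = 1, n = -3, p = 4, q = -6.

m = 1, n = -3, p = 4, q = -6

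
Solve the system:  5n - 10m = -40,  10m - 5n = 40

Row-reduce:
R1 ← R1 / (-10).
R2 ← R2 − 10·R1.
Rank is 1 with 2 unknowns, leaving n free.

infinitely many solutions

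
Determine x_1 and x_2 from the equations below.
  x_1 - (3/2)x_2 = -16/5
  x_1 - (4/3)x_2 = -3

From equation 1: x_1 = -16/5 + 3/2·x_2.
Substitute into equation 2 and solve: x_2 = 6/5.
Then x_1 = -7/5.

x_1 = -7/5, x_2 = 6/5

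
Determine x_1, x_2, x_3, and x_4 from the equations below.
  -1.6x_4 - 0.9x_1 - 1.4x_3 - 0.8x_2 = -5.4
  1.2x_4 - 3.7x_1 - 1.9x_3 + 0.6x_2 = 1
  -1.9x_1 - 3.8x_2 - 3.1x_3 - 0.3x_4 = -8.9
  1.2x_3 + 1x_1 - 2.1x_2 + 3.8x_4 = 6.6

Row-reduce the augmented matrix:
R1 ← R1 / (-9/10).
R2 ← R2 + 37/10·R1.
R3 ← R3 + 19/10·R1.
R4 ← R4 − 1·R1.
R2 ← R2 / (35/9).
R1 ← R1 − 8/9·R2.
R3 ← R3 + 19/9·R2.
R4 ← R4 + 269/90·R2.
R3 ← R3 / (341/175).
R1 ← R1 − 118/175·R3.
R2 ← R2 − 347/350·R3.
R4 ← R4 − 9127/3500·R3.
R4 ← R4 / (-120671/68200).
R1 ← R1 + 4307/1705·R4.
R2 ← R2 + 11691/6820·R4.
R3 ← R3 − 2555/682·R4.
Reading off the reduced rows gives x_1 = -2, x_2 = 0, x_3 = 4, x_4 = 1.

x_1 = -2, x_2 = 0, x_3 = 4, x_4 = 1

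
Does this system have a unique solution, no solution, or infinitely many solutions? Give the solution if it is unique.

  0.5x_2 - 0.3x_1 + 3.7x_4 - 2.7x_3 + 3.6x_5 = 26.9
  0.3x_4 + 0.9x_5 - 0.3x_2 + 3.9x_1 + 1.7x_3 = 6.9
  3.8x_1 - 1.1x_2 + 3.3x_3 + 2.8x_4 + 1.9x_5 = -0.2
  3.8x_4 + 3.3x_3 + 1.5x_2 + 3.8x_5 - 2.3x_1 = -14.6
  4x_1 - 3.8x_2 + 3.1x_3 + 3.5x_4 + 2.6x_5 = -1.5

Row-reduce the augmented matrix:
R1 ← R1 / (-3/10).
R2 ← R2 − 39/10·R1.
R3 ← R3 − 19/5·R1.
R4 ← R4 + 23/10·R1.
R5 ← R5 − 4·R1.
R2 ← R2 / (31/5).
R1 ← R1 + 5/3·R2.
R3 ← R3 − 157/30·R2.
R4 ← R4 + 7/3·R2.
R5 ← R5 − 43/15·R2.
R3 ← R3 / (-1259/465).
R1 ← R1 − 2/93·R3.
R2 ← R2 + 167/31·R3.
R4 ← R4 − 1063/93·R3.
R5 ← R5 + 3247/186·R3.
R4 ← R4 / (388439/12590).
R1 ← R1 − 941/1259·R4.
R2 ← R2 + 12248/1259·R4.
R3 ← R3 + 4098/1259·R4.
R5 ← R5 + 331961/12590·R4.
R5 ← R5 / (46540107/15537560).
R1 ← R1 − 218777/776878·R5.
R2 ← R2 − 1683513/1553756·R5.
R3 ← R3 + 103677/1553756·R5.
R4 ← R4 − 622041/776878·R5.
Reading off the reduced rows gives x_1 = 4, x_2 = 2, x_3 = -6, x_4 = 1, x_5 = 2.

x_1 = 4, x_2 = 2, x_3 = -6, x_4 = 1, x_5 = 2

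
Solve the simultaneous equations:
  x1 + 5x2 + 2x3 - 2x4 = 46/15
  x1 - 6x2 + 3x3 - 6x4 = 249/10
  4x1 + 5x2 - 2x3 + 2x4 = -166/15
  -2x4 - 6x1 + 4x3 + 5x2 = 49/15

x1 = 2/5, x2 = -1, x3 = 3/2, x4 = -7/3

Row-reduce the augmented matrix:
R2 ← R2 − 1·R1.
R3 ← R3 − 4·R1.
R4 ← R4 + 6·R1.
R2 ← R2 / (-11).
R1 ← R1 − 5·R2.
R3 ← R3 + 15·R2.
R4 ← R4 − 35·R2.
R3 ← R3 / (-125/11).
R1 ← R1 − 27/11·R3.
R2 ← R2 + 1/11·R3.
R4 ← R4 − 211/11·R3.
R4 ← R4 / (-16/25).
R1 ← R1 + 12/25·R4.
R2 ← R2 − 6/25·R4.
R3 ← R3 + 34/25·R4.
Reading off the reduced rows gives x1 = 2/5, x2 = -1, x3 = 3/2, x4 = -7/3.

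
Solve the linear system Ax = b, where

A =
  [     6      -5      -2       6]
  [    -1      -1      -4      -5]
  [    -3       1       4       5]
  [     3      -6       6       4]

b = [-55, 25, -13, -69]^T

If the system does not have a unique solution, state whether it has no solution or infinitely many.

Row-reduce the augmented matrix:
R1 ← R1 / (6).
R2 ← R2 + 1·R1.
R3 ← R3 + 3·R1.
R4 ← R4 − 3·R1.
R2 ← R2 / (-11/6).
R1 ← R1 + 5/6·R2.
R3 ← R3 + 3/2·R2.
R4 ← R4 + 7/2·R2.
R3 ← R3 / (72/11).
R1 ← R1 − 18/11·R3.
R2 ← R2 − 26/11·R3.
R4 ← R4 − 168/11·R3.
R4 ← R4 / (-53/3).
R2 ← R2 + 17/9·R4.
R3 ← R3 − 31/18·R4.
Reading off the reduced rows gives x_1 = -3, x_2 = 5, x_3 = -3, x_4 = -3.

x_1 = -3, x_2 = 5, x_3 = -3, x_4 = -3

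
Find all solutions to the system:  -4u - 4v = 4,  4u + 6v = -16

Row-reduce the augmented matrix:
R1 ← R1 / (-4).
R2 ← R2 − 4·R1.
R2 ← R2 / (2).
R1 ← R1 − 1·R2.
Reading off the reduced rows gives u = 5, v = -6.

u = 5, v = -6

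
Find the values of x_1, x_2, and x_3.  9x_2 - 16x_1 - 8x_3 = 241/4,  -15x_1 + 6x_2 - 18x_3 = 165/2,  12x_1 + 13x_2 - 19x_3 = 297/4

x_1 = -1, x_2 = 9/4, x_3 = -3

Row-reduce the augmented matrix:
R1 ← R1 / (-16).
R2 ← R2 + 15·R1.
R3 ← R3 − 12·R1.
R2 ← R2 / (-39/16).
R1 ← R1 + 9/16·R2.
R3 ← R3 − 79/4·R2.
R3 ← R3 / (-1431/13).
R1 ← R1 − 38/13·R3.
R2 ← R2 − 56/13·R3.
Reading off the reduced rows gives x_1 = -1, x_2 = 9/4, x_3 = -3.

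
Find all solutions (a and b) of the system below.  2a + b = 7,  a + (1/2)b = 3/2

Row-reduce:
R1 ← R1 / (2).
R2 ← R2 − 1·R1.
Row 2 reduces to 0 = -2, a contradiction. The system is inconsistent.

no solution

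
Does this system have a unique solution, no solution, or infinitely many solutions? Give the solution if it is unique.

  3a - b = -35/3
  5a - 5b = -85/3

Row-reduce the augmented matrix:
R1 ← R1 / (3).
R2 ← R2 − 5·R1.
R2 ← R2 / (-10/3).
R1 ← R1 + 1/3·R2.
Reading off the reduced rows gives a = -3, b = 8/3.

a = -3, b = 8/3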